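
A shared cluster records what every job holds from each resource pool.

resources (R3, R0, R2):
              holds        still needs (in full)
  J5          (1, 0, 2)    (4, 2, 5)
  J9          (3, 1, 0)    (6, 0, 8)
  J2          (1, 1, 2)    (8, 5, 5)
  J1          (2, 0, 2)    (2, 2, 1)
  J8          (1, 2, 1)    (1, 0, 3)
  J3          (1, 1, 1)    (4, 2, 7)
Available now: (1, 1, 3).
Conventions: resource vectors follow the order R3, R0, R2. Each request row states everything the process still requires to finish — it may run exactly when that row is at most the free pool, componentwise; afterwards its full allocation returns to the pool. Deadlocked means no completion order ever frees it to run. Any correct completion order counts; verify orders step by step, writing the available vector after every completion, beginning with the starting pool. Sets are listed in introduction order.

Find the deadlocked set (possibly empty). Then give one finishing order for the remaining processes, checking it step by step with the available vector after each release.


The deadlocked set is empty.
Key observation: J8 can run right away; the returned allocation unlocks the remaining processes in turn.
A valid finishing order for the others: J8, J1, J5, J3, J9, J2. Step-by-step check:
  pool = (1, 1, 3)
  J8 needs (1, 0, 3) <= (1, 1, 3) -> finishes; pool += (1, 2, 1) = (2, 3, 4)
  J1 needs (2, 2, 1) <= (2, 3, 4) -> finishes; pool += (2, 0, 2) = (4, 3, 6)
  J5 needs (4, 2, 5) <= (4, 3, 6) -> finishes; pool += (1, 0, 2) = (5, 3, 8)
  J3 needs (4, 2, 7) <= (5, 3, 8) -> finishes; pool += (1, 1, 1) = (6, 4, 9)
  J9 needs (6, 0, 8) <= (6, 4, 9) -> finishes; pool += (3, 1, 0) = (9, 5, 9)
  J2 needs (8, 5, 5) <= (9, 5, 9) -> finishes; pool += (1, 1, 2) = (10, 6, 11)


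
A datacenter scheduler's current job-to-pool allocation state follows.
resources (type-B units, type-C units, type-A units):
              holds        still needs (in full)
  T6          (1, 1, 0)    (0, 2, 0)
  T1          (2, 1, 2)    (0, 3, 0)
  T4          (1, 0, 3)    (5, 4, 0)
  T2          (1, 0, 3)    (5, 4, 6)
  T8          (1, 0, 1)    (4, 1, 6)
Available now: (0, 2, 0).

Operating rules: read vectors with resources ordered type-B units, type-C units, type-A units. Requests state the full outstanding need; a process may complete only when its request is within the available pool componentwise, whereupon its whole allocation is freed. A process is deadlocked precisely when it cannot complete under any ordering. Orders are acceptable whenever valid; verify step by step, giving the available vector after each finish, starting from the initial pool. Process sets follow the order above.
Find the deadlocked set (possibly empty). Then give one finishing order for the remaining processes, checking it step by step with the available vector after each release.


Deadlocked set: T4, T2 and T8.
Key observation: even finishing T6, T1 leaves just (3, 4, 2) free — too little type-B units for any of the remaining processes.
One completion order for the rest: T6, T1. Check, step by step:
  pool = (0, 2, 0)
  run T6 (needs (0, 2, 0), free (0, 2, 0)); after release of (1, 1, 0) the pool is (1, 3, 0)
  run T1 (needs (0, 3, 0), free (1, 3, 0)); after release of (2, 1, 2) the pool is (3, 4, 2)
The blocked processes can never fit:
  T4 still needs (5, 4, 0) but only (3, 4, 2) is free — short on type-B units
  T2 still needs (5, 4, 6) but only (3, 4, 2) is free — short on type-B units and type-A units
  T8 still needs (4, 1, 6) but only (3, 4, 2) is free — short on type-B units and type-A units


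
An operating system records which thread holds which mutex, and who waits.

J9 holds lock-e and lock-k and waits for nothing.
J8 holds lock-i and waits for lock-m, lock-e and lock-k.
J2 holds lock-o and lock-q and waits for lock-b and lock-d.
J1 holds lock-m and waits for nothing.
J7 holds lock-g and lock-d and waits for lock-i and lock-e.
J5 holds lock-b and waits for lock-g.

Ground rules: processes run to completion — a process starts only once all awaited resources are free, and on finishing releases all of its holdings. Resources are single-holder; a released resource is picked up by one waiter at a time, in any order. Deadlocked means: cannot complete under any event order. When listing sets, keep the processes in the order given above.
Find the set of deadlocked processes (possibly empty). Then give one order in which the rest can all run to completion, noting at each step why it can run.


The deadlocked set is empty.
Key observation: no waiting chain loops back on itself — every chain ends at a process that waits on nothing, so everyone eventually runs.
The rest can finish in the order J1, J9, J8, J7, J5, J2.
Check, step by step:
  J1 waits on nothing -> runs at once and releases lock-m
  J9 waits on nothing -> runs at once and releases lock-e and lock-k
  J8 waits on lock-m, lock-e and lock-k — all released -> runs and releases lock-i
  J7 waits on lock-i and lock-e — all released -> runs and releases lock-g and lock-d
  J5 waits on lock-g — all released -> runs and releases lock-b
  J2 waits on lock-b and lock-d — all released -> runs and releases lock-o and lock-q


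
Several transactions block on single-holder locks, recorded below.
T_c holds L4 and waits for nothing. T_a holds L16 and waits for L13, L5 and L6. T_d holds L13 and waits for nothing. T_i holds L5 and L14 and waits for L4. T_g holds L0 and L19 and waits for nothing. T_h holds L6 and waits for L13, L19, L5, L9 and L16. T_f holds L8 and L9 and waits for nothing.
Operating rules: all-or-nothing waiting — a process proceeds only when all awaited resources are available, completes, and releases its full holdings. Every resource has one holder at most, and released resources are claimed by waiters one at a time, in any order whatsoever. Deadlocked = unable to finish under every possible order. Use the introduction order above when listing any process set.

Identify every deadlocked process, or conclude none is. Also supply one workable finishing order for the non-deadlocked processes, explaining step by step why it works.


Deadlocked: T_a and T_h.
Key observation: the cycle T_a -> T_h -> T_a can never break — each member waits on the next; no other process is dragged down with it.
One completion order for the rest: T_c, T_i, T_f, T_d, T_g.
Step-by-step check:
  T_c waits on nothing -> runs at once and releases L4
  T_i: everything it awaited (L4) is free; runs, freeing L5 and L14
  T_f waits on nothing -> runs at once and releases L8 and L9
  T_d waits on nothing -> runs at once and releases L13
  T_g waits on nothing -> runs at once and releases L0 and L19


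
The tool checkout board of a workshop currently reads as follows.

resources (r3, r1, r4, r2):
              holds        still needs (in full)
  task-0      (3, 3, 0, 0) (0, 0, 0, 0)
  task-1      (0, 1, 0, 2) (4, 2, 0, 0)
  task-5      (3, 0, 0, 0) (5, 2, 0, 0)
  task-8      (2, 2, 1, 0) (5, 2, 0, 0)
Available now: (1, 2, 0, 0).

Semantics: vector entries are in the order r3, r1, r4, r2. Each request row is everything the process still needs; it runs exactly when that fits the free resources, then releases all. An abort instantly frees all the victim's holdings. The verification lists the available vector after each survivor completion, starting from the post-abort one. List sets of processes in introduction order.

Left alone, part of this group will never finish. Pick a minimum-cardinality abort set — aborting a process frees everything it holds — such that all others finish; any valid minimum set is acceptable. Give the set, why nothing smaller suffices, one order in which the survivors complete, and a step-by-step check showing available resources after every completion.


Minimum abort set: task-5.
Key observation: before aborting task-5, task-8 was permanently blocked — no order could ever run it; afterwards it completes at step 3.
No smaller set exists: with zero aborts the deadlock remains.
One survivor order: task-0, task-1, task-8. Walking it through (post-abort pool first):
  pool = (4, 2, 0, 0)
  task-0: need (0, 0, 0, 0) fits (4, 2, 0, 0); releases (3, 3, 0, 0), pool now (7, 5, 0, 0)
  task-1: need (4, 2, 0, 0) fits (7, 5, 0, 0); releases (0, 1, 0, 2), pool now (7, 6, 0, 2)
  task-8: need (5, 2, 0, 0) fits (7, 6, 0, 2); releases (2, 2, 1, 0), pool now (9, 8, 1, 2)


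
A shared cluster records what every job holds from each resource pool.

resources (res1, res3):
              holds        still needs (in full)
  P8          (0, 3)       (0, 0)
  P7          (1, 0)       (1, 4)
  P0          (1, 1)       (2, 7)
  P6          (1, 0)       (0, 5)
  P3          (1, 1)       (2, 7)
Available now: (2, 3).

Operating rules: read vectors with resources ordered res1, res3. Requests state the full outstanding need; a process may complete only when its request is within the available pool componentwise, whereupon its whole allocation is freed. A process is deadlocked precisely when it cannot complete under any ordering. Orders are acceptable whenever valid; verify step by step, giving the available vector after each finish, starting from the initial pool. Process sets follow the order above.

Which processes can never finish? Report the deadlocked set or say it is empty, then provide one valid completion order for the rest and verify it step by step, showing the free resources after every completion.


The deadlocked set is P0 and P3.
Key observation: no order helps: past P8, P6, P7, the free pool tops out at (4, 6), below what each blocked process needs in res3.
The rest can finish in the order P8, P6, P7. Step-by-step check:
  pool = (2, 3)
  P8: need (0, 0) fits (2, 3); releases (0, 3), pool now (2, 6)
  P6: need (0, 5) fits (2, 6); releases (1, 0), pool now (3, 6)
  P7: need (1, 4) fits (3, 6); releases (1, 0), pool now (4, 6)
The stuck group stays short no matter what:
  P0 still needs (2, 7) but only (4, 6) is free — short on res3
  P3 still needs (2, 7) but only (4, 6) is free — short on res3


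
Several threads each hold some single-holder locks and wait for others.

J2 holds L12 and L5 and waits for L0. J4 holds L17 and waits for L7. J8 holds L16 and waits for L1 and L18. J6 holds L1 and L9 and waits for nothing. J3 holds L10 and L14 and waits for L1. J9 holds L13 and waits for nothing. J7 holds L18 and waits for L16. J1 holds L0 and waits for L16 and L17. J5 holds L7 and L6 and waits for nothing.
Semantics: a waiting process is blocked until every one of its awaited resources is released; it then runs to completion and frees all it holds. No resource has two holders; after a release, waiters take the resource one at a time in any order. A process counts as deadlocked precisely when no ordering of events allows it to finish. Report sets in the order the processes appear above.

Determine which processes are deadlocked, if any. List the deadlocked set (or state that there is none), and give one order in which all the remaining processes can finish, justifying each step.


The deadlocked set is J2, J8, J7 and J1.
Key observation: J8 -> J7 -> J8 is a circular wait — nothing in it can go first; J2 and J1 wait into the deadlock from upstream.
The rest can finish in the order J9, J5, J6, J4, J3.
Walking it through:
  run J9 (it waits on nothing); releases L13
  run J5 (it waits on nothing); releases L7 and L6
  run J6 (it waits on nothing); releases L1 and L9
  run J4 (all its waits — L7 — are resolved); releases L17
  run J3 (all its waits — L1 — are resolved); releases L10 and L14


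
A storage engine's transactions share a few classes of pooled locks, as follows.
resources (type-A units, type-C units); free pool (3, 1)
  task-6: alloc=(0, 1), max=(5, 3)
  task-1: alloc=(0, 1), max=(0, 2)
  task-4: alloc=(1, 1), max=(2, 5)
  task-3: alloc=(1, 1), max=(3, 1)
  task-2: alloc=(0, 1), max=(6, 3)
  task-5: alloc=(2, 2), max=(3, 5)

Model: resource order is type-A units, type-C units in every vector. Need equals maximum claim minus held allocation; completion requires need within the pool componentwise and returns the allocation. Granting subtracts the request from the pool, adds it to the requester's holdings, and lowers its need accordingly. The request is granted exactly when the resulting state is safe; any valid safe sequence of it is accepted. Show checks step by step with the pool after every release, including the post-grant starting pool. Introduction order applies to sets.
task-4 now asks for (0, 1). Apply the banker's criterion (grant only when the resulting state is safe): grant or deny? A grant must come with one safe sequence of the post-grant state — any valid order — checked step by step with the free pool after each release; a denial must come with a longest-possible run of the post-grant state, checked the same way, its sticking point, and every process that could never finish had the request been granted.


DENY. Granting would leave the state unsafe.
Key observation: after task-3, task-1 the pool peaks at (4, 2), and each blocked process is short somewhere: task-6 on type-A units; task-4 on type-C units; task-2 on type-A units; task-5 on type-C units.
After a pretend grant, a maximal execution: task-3, task-1 — then nothing else fits. Walking it through:
  pool = (3, 0)
  run task-3 (needs (2, 0), free (3, 0)); after release of (1, 1) the pool is (4, 1)
  run task-1 (needs (0, 1), free (4, 1)); after release of (0, 1) the pool is (4, 2)
  task-6 still needs (5, 2) but only (4, 2) is free — short on type-A units
  task-4 still needs (1, 3) but only (4, 2) is free — short on type-C units
  task-2 still needs (6, 2) but only (4, 2) is free — short on type-A units
  task-5 still needs (1, 3) but only (4, 2) is free — short on type-C units
Post-grant, the permanently blocked set is task-6, task-4, task-2 and task-5.


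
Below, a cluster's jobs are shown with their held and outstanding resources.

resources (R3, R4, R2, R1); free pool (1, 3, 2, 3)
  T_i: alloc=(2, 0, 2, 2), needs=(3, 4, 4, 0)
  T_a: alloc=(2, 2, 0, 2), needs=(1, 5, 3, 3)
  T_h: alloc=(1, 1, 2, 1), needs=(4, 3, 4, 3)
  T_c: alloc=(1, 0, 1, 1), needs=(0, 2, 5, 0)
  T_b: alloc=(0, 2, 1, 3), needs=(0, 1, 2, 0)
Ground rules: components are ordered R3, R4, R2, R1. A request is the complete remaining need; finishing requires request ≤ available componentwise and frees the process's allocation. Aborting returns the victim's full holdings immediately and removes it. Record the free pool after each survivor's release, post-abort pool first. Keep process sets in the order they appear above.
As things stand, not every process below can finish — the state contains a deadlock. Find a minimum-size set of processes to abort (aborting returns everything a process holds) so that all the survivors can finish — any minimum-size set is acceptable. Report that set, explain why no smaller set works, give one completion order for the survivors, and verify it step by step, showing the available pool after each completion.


The answer: abort T_i.
Key observation: T_c could never have finished before the abort; with (2, 0, 2, 2) returned by T_i, it fits at step 2.
No smaller set exists: with zero aborts the deadlock remains.
One survivor order: T_b, T_c, T_h, T_a. Verifying each step (post-abort pool first):
  pool = (3, 3, 4, 5)
  T_b: need (0, 1, 2, 0) fits (3, 3, 4, 5); releases (0, 2, 1, 3), pool now (3, 5, 5, 8)
  T_c: need (0, 2, 5, 0) fits (3, 5, 5, 8); releases (1, 0, 1, 1), pool now (4, 5, 6, 9)
  T_h: need (4, 3, 4, 3) fits (4, 5, 6, 9); releases (1, 1, 2, 1), pool now (5, 6, 8, 10)
  T_a: need (1, 5, 3, 3) fits (5, 6, 8, 10); releases (2, 2, 0, 2), pool now (7, 8, 8, 12)


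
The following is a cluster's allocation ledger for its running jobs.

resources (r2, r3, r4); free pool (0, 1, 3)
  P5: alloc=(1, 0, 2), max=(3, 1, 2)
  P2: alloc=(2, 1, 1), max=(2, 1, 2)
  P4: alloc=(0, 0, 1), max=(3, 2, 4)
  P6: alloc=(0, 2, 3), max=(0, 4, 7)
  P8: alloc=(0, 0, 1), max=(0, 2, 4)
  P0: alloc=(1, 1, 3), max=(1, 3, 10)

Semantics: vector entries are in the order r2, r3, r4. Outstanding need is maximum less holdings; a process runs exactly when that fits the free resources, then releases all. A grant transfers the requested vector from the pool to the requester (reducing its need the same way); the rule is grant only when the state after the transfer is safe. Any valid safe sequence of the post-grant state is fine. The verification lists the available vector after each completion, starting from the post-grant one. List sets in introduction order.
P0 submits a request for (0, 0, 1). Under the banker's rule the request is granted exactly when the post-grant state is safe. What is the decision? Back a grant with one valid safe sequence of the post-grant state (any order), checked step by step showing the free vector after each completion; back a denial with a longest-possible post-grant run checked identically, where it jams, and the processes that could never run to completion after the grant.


GRANT: granting preserves safety; a valid post-grant sequence is P2, P5, P6, P4, P0, P8.
Key observation: the transfer keeps a workable pool ((0, 1, 2)); P2 starts the safe sequence.
Step-by-step check of the post-grant state:
  pool = (0, 1, 2)
  P2 needs (0, 0, 1) <= (0, 1, 2) -> finishes; pool += (2, 1, 1) = (2, 2, 3)
  P5 needs (2, 1, 0) <= (2, 2, 3) -> finishes; pool += (1, 0, 2) = (3, 2, 5)
  P6 needs (0, 2, 4) <= (3, 2, 5) -> finishes; pool += (0, 2, 3) = (3, 4, 8)
  P4 needs (3, 2, 3) <= (3, 4, 8) -> finishes; pool += (0, 0, 1) = (3, 4, 9)
  P0 needs (0, 2, 6) <= (3, 4, 9) -> finishes; pool += (1, 1, 4) = (4, 5, 13)
  P8 needs (0, 2, 3) <= (4, 5, 13) -> finishes; pool += (0, 0, 1) = (4, 5, 14)


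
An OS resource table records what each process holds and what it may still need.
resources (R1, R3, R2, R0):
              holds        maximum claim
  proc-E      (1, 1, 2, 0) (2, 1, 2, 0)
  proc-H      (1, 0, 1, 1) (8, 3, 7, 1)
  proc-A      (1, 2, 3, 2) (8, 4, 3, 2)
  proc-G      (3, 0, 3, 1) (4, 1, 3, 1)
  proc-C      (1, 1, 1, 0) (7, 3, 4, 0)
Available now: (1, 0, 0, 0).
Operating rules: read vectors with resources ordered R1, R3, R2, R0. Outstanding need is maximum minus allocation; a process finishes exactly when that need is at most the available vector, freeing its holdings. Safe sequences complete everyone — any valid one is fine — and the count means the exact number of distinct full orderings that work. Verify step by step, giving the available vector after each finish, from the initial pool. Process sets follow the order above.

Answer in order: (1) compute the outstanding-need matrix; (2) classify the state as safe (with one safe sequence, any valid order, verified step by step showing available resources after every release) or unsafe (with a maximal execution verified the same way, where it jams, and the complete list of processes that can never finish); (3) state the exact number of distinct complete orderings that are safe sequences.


(1) Outstanding need per process (order R1, R3, R2, R0):
  proc-E: (1, 0, 0, 0)
  proc-H: (7, 3, 6, 0)
  proc-A: (7, 2, 0, 0)
  proc-G: (1, 1, 0, 0)
  proc-C: (6, 2, 3, 0)
(2) The state is UNSAFE.
Key observation: proc-E, proc-G can finish, but then (5, 1, 5, 1) is all there is, and the blocked group's R1 demands exceed it.
A maximal execution: proc-E, proc-G — then nothing else fits. Check, step by step:
  pool = (1, 0, 0, 0)
  proc-E needs (1, 0, 0, 0) <= (1, 0, 0, 0) -> finishes; pool += (1, 1, 2, 0) = (2, 1, 2, 0)
  proc-G needs (1, 1, 0, 0) <= (2, 1, 2, 0) -> finishes; pool += (3, 0, 3, 1) = (5, 1, 5, 1)
  proc-H still needs (7, 3, 6, 0) but only (5, 1, 5, 1) is free — short on R1, R3 and R2
  proc-A still needs (7, 2, 0, 0) but only (5, 1, 5, 1) is free — short on R1 and R3
  proc-C still needs (6, 2, 3, 0) but only (5, 1, 5, 1) is free — short on R1 and R3
Never able to finish: proc-H, proc-A and proc-C.
(3) The exact count: 0 of the possible complete orderings are safe sequences.


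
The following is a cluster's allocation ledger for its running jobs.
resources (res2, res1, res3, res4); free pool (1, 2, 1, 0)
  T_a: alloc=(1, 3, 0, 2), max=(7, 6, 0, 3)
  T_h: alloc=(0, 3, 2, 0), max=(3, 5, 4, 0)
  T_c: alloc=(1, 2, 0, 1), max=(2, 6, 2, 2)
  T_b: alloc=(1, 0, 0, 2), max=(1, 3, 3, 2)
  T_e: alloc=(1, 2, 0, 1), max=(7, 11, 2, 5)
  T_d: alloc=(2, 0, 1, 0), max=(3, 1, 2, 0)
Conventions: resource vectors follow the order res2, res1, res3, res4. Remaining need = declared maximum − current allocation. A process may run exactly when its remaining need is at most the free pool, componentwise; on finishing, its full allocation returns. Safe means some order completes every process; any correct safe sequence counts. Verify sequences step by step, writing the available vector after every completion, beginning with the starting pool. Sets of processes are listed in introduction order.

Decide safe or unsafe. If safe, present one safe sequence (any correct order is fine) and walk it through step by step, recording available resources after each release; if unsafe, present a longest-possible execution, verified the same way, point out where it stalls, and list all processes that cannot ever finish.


UNSAFE.
Key observation: even finishing T_d, T_h, T_b, T_c leaves just (5, 7, 4, 3) free — too little res2 for any of the remaining processes.
The run T_d, T_h, T_b, T_c cannot be extended any further. Walking it through:
  pool = (1, 2, 1, 0)
  run T_d (needs (1, 1, 1, 0), free (1, 2, 1, 0)); after release of (2, 0, 1, 0) the pool is (3, 2, 2, 0)
  run T_h (needs (3, 2, 2, 0), free (3, 2, 2, 0)); after release of (0, 3, 2, 0) the pool is (3, 5, 4, 0)
  run T_b (needs (0, 3, 3, 0), free (3, 5, 4, 0)); after release of (1, 0, 0, 2) the pool is (4, 5, 4, 2)
  run T_c (needs (1, 4, 2, 1), free (4, 5, 4, 2)); after release of (1, 2, 0, 1) the pool is (5, 7, 4, 3)
  T_a cannot run: need (6, 3, 0, 1) vs free (5, 7, 4, 3) (insufficient res2)
  T_e cannot run: need (6, 9, 2, 4) vs free (5, 7, 4, 3) (insufficient res2, res1 and res4)
Never able to finish: T_a and T_e.


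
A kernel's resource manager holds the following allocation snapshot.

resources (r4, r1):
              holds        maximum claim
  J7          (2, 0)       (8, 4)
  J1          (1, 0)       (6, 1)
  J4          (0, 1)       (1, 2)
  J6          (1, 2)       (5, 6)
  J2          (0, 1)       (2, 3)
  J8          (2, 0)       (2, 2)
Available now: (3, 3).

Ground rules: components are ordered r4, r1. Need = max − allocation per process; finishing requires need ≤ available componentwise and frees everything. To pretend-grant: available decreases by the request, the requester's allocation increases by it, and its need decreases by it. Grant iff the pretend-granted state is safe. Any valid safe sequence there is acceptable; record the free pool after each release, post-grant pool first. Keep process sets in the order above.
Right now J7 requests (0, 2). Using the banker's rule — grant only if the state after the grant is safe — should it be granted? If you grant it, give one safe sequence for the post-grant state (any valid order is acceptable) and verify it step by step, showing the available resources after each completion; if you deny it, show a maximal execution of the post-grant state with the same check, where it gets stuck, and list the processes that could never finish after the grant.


GRANT. The post-grant state is safe; one safe sequence: J4, J2, J8, J1, J7, J6.
Key observation: even at the reduced pool (3, 1), J4 fits immediately, so safety survives the grant.
Check on the post-grant state, step by step:
  pool = (3, 1)
  J4 needs (1, 1) <= (3, 1) -> finishes; pool += (0, 1) = (3, 2)
  J2 needs (2, 2) <= (3, 2) -> finishes; pool += (0, 1) = (3, 3)
  J8 needs (0, 2) <= (3, 3) -> finishes; pool += (2, 0) = (5, 3)
  J1 needs (5, 1) <= (5, 3) -> finishes; pool += (1, 0) = (6, 3)
  J7 needs (6, 2) <= (6, 3) -> finishes; pool += (2, 2) = (8, 5)
  J6 needs (4, 4) <= (8, 5) -> finishes; pool += (1, 2) = (9, 7)


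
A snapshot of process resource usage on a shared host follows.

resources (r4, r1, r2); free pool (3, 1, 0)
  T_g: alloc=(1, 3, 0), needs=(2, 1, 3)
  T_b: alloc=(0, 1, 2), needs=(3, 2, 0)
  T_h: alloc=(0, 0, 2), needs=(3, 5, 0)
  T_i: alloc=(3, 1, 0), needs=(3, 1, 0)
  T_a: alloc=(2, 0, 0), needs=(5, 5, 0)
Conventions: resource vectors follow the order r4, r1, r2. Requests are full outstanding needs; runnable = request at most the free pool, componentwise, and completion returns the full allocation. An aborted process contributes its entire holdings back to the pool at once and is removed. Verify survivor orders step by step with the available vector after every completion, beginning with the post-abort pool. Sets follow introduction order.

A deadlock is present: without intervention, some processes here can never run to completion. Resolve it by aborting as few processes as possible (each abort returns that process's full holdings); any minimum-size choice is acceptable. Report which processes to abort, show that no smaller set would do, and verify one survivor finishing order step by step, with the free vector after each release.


Abort T_g.
Key observation: T_h had no path to completion before; after the abort of T_g ((1, 3, 0) returned), step 3 is where it fits.
Minimality: the empty abort set fails — the state is deadlocked as it stands.
One survivor order: T_i, T_b, T_h, T_a. Step-by-step check (post-abort pool first):
  pool = (4, 4, 0)
  T_i: need (3, 1, 0) fits (4, 4, 0); releases (3, 1, 0), pool now (7, 5, 0)
  T_b: need (3, 2, 0) fits (7, 5, 0); releases (0, 1, 2), pool now (7, 6, 2)
  T_h: need (3, 5, 0) fits (7, 6, 2); releases (0, 0, 2), pool now (7, 6, 4)
  T_a: need (5, 5, 0) fits (7, 6, 4); releases (2, 0, 0), pool now (9, 6, 4)


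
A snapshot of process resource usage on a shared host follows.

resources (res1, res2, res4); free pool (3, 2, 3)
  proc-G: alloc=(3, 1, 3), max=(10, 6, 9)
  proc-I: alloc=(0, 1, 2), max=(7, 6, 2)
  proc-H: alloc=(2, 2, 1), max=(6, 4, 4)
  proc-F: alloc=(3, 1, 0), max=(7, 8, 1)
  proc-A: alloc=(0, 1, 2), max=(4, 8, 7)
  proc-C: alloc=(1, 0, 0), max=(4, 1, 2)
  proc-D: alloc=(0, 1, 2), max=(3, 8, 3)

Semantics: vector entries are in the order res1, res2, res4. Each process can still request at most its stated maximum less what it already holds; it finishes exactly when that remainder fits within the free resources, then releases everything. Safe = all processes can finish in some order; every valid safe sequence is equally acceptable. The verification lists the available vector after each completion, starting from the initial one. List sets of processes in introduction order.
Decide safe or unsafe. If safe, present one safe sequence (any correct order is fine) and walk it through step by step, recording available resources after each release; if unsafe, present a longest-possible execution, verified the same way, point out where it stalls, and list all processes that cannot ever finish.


UNSAFE.
Key observation: proc-C, proc-H can finish, but then (6, 4, 4) is all there is, and the blocked group's res2 demands exceed it.
A maximal execution: proc-C, proc-H — then nothing else fits. Check, step by step:
  pool = (3, 2, 3)
  proc-C needs (3, 1, 2) <= (3, 2, 3) -> finishes; pool += (1, 0, 0) = (4, 2, 3)
  proc-H needs (4, 2, 3) <= (4, 2, 3) -> finishes; pool += (2, 2, 1) = (6, 4, 4)
  blocked: proc-G wants (7, 5, 6), pool (6, 4, 4) — not enough res1, res2 and res4
  blocked: proc-I wants (7, 5, 0), pool (6, 4, 4) — not enough res1 and res2
  blocked: proc-F wants (4, 7, 1), pool (6, 4, 4) — not enough res2
  blocked: proc-A wants (4, 7, 5), pool (6, 4, 4) — not enough res2 and res4
  blocked: proc-D wants (3, 7, 1), pool (6, 4, 4) — not enough res2
Permanently blocked: proc-G, proc-I, proc-F, proc-A and proc-D.


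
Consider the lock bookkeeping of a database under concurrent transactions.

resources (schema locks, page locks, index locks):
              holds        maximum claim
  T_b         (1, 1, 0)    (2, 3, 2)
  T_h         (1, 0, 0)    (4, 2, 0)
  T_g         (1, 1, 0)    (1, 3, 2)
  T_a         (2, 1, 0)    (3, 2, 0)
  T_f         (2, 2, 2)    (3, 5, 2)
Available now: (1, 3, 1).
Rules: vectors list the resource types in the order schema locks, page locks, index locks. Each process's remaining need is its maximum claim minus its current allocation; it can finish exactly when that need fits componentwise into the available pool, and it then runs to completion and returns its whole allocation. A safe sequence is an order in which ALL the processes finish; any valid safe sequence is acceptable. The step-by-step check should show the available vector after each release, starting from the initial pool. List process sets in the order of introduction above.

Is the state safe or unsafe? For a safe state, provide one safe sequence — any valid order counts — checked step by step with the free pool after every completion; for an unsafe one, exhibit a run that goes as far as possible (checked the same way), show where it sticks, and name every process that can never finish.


The state is SAFE; one workable sequence: T_f, T_a, T_h, T_g, T_b.
Key observation: T_f is the earliest step where a requested resource binds exactly: need (1, 3, 0), pool (1, 3, 1) at its turn.
Step-by-step check:
  pool = (1, 3, 1)
  T_f: need (1, 3, 0) fits (1, 3, 1); releases (2, 2, 2), pool now (3, 5, 3)
  T_a: need (1, 1, 0) fits (3, 5, 3); releases (2, 1, 0), pool now (5, 6, 3)
  T_h: need (3, 2, 0) fits (5, 6, 3); releases (1, 0, 0), pool now (6, 6, 3)
  T_g: need (0, 2, 2) fits (6, 6, 3); releases (1, 1, 0), pool now (7, 7, 3)
  T_b: need (1, 2, 2) fits (7, 7, 3); releases (1, 1, 0), pool now (8, 8, 3)


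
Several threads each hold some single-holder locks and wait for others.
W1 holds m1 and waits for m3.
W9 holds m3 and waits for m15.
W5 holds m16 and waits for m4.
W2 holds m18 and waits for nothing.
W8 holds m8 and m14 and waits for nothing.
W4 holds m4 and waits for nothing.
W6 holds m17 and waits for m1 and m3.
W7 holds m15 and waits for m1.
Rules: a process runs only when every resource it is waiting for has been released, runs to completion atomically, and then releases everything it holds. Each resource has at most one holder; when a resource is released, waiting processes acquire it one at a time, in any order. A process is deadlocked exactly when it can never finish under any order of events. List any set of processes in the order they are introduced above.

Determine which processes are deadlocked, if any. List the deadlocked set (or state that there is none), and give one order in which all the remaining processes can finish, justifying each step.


The deadlocked set is W1, W9, W6 and W7.
Key observation: the wait chain closes on itself along W1 -> W9 -> W7 -> W1; W6 waits into the deadlock from upstream.
The rest can finish in the order W8, W4, W2, W5.
Step-by-step check:
  W8 waits on nothing -> runs at once and releases m8 and m14
  W4 waits on nothing -> runs at once and releases m4
  W2 waits on nothing -> runs at once and releases m18
  W5: everything it awaited (m4) is free; runs, freeing m16


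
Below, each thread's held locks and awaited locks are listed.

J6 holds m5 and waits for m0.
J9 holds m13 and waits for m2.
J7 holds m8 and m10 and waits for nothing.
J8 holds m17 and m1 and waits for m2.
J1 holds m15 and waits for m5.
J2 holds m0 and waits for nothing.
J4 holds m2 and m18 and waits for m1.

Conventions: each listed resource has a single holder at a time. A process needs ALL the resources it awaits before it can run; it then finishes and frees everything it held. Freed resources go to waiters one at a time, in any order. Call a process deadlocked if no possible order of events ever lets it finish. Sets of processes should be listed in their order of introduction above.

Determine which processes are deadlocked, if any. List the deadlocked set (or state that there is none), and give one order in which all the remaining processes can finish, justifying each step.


The deadlocked set is J9, J8 and J4.
Key observation: the knot is the closed ring of waits J4 -> J8 -> J4; J9 waits into the deadlock from upstream.
A valid finishing order for the others: J2, J7, J6, J1.
Check, step by step:
  run J2 (it waits on nothing); releases m0
  run J7 (it waits on nothing); releases m8 and m10
  J6: everything it awaited (m0) is free; runs, freeing m5
  J1: everything it awaited (m5) is free; runs, freeing m15


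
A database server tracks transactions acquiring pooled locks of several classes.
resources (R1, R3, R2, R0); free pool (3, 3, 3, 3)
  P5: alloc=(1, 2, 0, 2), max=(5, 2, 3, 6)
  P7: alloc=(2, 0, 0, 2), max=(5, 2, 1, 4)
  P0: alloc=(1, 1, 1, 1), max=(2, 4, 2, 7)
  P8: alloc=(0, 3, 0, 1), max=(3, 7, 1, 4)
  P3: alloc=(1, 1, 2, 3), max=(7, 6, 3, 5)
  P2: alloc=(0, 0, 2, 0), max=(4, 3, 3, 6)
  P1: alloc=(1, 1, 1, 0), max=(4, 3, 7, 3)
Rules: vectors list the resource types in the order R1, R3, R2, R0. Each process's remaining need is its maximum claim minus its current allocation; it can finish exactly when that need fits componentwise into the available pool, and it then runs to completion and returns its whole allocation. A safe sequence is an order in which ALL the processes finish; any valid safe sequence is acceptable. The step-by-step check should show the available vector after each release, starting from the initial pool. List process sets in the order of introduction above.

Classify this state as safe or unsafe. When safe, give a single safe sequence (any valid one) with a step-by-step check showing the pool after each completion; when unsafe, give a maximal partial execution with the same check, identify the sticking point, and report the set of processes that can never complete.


SAFE, for example via the order P7, P5, P2, P8, P0, P3, P1.
Key observation: the order's first zero-slack moment is P7 ((3, 2, 1, 2) needed, (3, 3, 3, 3) free — a requested resource with nothing to spare).
Verifying each step:
  pool = (3, 3, 3, 3)
  P7: need (3, 2, 1, 2) fits (3, 3, 3, 3); releases (2, 0, 0, 2), pool now (5, 3, 3, 5)
  P5: need (4, 0, 3, 4) fits (5, 3, 3, 5); releases (1, 2, 0, 2), pool now (6, 5, 3, 7)
  P2: need (4, 3, 1, 6) fits (6, 5, 3, 7); releases (0, 0, 2, 0), pool now (6, 5, 5, 7)
  P8: need (3, 4, 1, 3) fits (6, 5, 5, 7); releases (0, 3, 0, 1), pool now (6, 8, 5, 8)
  P0: need (1, 3, 1, 6) fits (6, 8, 5, 8); releases (1, 1, 1, 1), pool now (7, 9, 6, 9)
  P3: need (6, 5, 1, 2) fits (7, 9, 6, 9); releases (1, 1, 2, 3), pool now (8, 10, 8, 12)
  P1: need (3, 2, 6, 3) fits (8, 10, 8, 12); releases (1, 1, 1, 0), pool now (9, 11, 9, 12)


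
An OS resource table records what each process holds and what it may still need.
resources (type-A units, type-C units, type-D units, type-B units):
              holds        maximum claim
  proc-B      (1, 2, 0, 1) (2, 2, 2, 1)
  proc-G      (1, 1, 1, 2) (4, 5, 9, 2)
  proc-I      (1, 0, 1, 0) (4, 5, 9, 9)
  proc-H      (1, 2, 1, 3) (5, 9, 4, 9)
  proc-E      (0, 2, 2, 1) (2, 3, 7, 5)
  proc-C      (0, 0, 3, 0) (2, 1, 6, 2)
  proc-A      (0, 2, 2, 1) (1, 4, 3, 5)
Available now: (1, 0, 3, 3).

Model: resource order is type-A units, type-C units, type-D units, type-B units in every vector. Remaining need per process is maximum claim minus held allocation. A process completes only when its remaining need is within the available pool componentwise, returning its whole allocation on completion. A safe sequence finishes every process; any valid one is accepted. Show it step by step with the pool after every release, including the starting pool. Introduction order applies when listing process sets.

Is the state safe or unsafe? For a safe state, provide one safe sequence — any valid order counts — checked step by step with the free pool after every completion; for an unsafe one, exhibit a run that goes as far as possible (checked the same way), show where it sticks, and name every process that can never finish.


UNSAFE.
Key observation: the pool after proc-B, proc-A, proc-E, proc-C is (2, 6, 10, 6); every surviving request exceeds it in type-A units, so progress ends there.
A maximal execution: proc-B, proc-A, proc-E, proc-C — then nothing else fits. Walking it through:
  pool = (1, 0, 3, 3)
  proc-B needs (1, 0, 2, 0) <= (1, 0, 3, 3) -> finishes; pool += (1, 2, 0, 1) = (2, 2, 3, 4)
  proc-A needs (1, 2, 1, 4) <= (2, 2, 3, 4) -> finishes; pool += (0, 2, 2, 1) = (2, 4, 5, 5)
  proc-E needs (2, 1, 5, 4) <= (2, 4, 5, 5) -> finishes; pool += (0, 2, 2, 1) = (2, 6, 7, 6)
  proc-C needs (2, 1, 3, 2) <= (2, 6, 7, 6) -> finishes; pool += (0, 0, 3, 0) = (2, 6, 10, 6)
  proc-G cannot run: need (3, 4, 8, 0) vs free (2, 6, 10, 6) (insufficient type-A units)
  proc-I cannot run: need (3, 5, 8, 9) vs free (2, 6, 10, 6) (insufficient type-A units and type-B units)
  proc-H cannot run: need (4, 7, 3, 6) vs free (2, 6, 10, 6) (insufficient type-A units and type-C units)
Permanently blocked: proc-G, proc-I and proc-H.


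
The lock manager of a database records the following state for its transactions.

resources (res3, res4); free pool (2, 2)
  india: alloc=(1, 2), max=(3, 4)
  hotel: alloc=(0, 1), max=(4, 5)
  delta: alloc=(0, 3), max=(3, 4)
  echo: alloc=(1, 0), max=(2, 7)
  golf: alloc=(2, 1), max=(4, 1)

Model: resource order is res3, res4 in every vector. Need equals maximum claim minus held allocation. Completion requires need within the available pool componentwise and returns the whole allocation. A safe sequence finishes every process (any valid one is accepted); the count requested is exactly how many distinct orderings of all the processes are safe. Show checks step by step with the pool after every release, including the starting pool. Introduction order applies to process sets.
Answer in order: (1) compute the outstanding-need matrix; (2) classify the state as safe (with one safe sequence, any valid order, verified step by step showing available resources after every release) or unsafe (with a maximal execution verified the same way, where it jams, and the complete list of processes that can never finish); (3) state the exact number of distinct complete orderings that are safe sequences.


(1) Remaining need (order res3, res4):
  india: (2, 2)
  hotel: (4, 4)
  delta: (3, 1)
  echo: (1, 7)
  golf: (2, 0)
(2) SAFE, for example via the order india, delta, golf, echo, hotel.
Key observation: india is the earliest step where a requested resource binds exactly: need (2, 2), pool (2, 2) at its turn.
Step-by-step check:
  pool = (2, 2)
  india needs (2, 2) <= (2, 2) -> finishes; pool += (1, 2) = (3, 4)
  delta needs (3, 1) <= (3, 4) -> finishes; pool += (0, 3) = (3, 7)
  golf needs (2, 0) <= (3, 7) -> finishes; pool += (2, 1) = (5, 8)
  echo needs (1, 7) <= (5, 8) -> finishes; pool += (1, 0) = (6, 8)
  hotel needs (4, 4) <= (6, 8) -> finishes; pool += (0, 1) = (6, 9)
(3) Precisely 14 of the possible complete orderings are safe sequences.


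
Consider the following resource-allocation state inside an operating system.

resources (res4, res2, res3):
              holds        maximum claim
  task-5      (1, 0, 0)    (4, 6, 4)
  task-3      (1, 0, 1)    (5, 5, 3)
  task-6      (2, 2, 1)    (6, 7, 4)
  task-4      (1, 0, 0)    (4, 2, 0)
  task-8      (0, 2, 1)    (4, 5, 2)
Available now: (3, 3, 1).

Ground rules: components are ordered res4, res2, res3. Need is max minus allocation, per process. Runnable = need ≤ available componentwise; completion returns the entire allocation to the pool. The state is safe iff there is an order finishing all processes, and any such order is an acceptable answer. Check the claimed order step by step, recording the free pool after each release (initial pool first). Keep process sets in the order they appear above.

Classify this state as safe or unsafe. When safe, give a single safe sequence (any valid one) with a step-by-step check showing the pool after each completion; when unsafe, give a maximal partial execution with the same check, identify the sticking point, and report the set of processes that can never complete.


The state is SAFE; one workable sequence: task-4, task-8, task-3, task-6, task-5.
Key observation: at task-4 the run first touches a limit — (3, 2, 0) against (3, 3, 1), exact on a resource it actually requests.
Check, step by step:
  pool = (3, 3, 1)
  run task-4 (needs (3, 2, 0), free (3, 3, 1)); after release of (1, 0, 0) the pool is (4, 3, 1)
  run task-8 (needs (4, 3, 1), free (4, 3, 1)); after release of (0, 2, 1) the pool is (4, 5, 2)
  run task-3 (needs (4, 5, 2), free (4, 5, 2)); after release of (1, 0, 1) the pool is (5, 5, 3)
  run task-6 (needs (4, 5, 3), free (5, 5, 3)); after release of (2, 2, 1) the pool is (7, 7, 4)
  run task-5 (needs (3, 6, 4), free (7, 7, 4)); after release of (1, 0, 0) the pool is (8, 7, 4)
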